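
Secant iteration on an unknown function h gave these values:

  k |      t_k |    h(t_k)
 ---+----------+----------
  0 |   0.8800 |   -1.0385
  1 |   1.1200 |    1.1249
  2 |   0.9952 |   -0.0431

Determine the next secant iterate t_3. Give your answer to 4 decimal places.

t_3 = 0.9952 − (-0.0431)·(0.9952 − 1.1200) / (-0.0431 − 1.1249)
   = 0.9952 − (0.005379)/(-1.168000) = 0.999805

0.9998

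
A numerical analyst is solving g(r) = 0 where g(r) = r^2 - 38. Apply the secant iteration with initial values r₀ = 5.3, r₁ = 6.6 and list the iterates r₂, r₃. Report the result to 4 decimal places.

6.1328, 6.1633

g(5.3) = -9.910000, g(6.6) = 5.560000
r₂ = 6.600000 − 5.560000·(6.600000 − 5.300000) / (5.560000 − (-9.910000)) = 6.600000 − (7.228000)/(15.470000) = 6.132773
g(6.132773) = -0.389094
r₃ = 6.132773 − (-0.389094)·(6.132773 − 6.600000) / (-0.389094 − 5.560000) = 6.132773 − (0.181795)/(-5.949094) = 6.163332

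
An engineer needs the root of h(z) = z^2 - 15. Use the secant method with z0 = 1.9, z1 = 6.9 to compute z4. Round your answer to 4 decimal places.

h(1.9) = -11.390000, h(6.9) = 32.610000
z2 = 6.900000 − 32.610000·(6.900000 − 1.900000) / (32.610000 − (-11.390000)) = 6.900000 − (163.050000)/(44.000000) = 3.194318
h(3.194318) = -4.796331
z3 = 3.194318 − (-4.796331)·(3.194318 − 6.900000) / (-4.796331 − 32.610000) = 3.194318 − (17.773678)/(-37.406331) = 3.669470
h(3.669470) = -1.534992
z4 = 3.669470 − (-1.534992)·(3.669470 − 3.194318) / (-1.534992 − (-4.796331)) = 3.669470 − (-0.729354)/(3.261340) = 3.893106

3.8931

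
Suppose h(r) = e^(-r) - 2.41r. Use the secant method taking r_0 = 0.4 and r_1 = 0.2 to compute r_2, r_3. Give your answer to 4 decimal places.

0.3068, 0.3057

h(0.4) = -0.293680, h(0.2) = 0.336731
r_2 = 0.200000 − 0.336731·(0.200000 − 0.400000) / (0.336731 − (-0.293680)) = 0.200000 − (-0.067346)/(0.630411) = 0.306829
h(0.306829) = -0.003682
r_3 = 0.306829 − (-0.003682)·(0.306829 − 0.200000) / (-0.003682 − 0.336731) = 0.306829 − (-0.000393)/(-0.340412) = 0.305674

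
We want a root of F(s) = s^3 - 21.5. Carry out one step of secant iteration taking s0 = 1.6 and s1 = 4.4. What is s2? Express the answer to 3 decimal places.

F(1.6) = -17.40400, F(4.4) = 63.68400
s2 = 4.40000 − 63.68400·(4.40000 − 1.60000) / (63.68400 − (-17.40400)) = 4.40000 − (178.31520)/(81.08800) = 2.20097

2.201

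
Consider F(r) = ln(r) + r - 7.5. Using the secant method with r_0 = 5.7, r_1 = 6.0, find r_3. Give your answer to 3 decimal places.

F(5.7) = -0.05953, F(6.0) = 0.29176
r_2 = 6.00000 − 0.29176·(6.00000 − 5.70000) / (0.29176 − (-0.05953)) = 6.00000 − (0.08753)/(0.35129) = 5.75084
F(5.75084) = 0.00019
r_3 = 5.75084 − 0.00019·(5.75084 − 6.00000) / (0.00019 − 0.29176) = 5.75084 − (-0.00005)/(-0.29157) = 5.75068

5.751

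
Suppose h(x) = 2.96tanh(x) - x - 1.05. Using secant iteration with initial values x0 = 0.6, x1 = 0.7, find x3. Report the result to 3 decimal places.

0.658

h(0.6) = -0.06033, h(0.7) = 0.03893
x2 = 0.70000 − 0.03893·(0.70000 − 0.60000) / (0.03893 − (-0.06033)) = 0.70000 − (0.00389)/(0.09926) = 0.66078
h(0.66078) = 0.00271
x3 = 0.66078 − 0.00271·(0.66078 − 0.70000) / (0.00271 − 0.03893) = 0.66078 − (-0.00011)/(-0.03622) = 0.65784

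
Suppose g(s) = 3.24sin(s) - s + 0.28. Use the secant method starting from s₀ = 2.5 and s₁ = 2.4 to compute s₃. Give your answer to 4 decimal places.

g(2.5) = -0.280950, g(2.4) = 0.068501
s₂ = 2.400000 − 0.068501·(2.400000 − 2.500000) / (0.068501 − (-0.280950)) = 2.400000 − (-0.006850)/(0.349451) = 2.419602
g(2.419602) = 0.001648
s₃ = 2.419602 − 0.001648·(2.419602 − 2.400000) / (0.001648 − 0.068501) = 2.419602 − (0.000032)/(-0.066853) = 2.420086

2.4201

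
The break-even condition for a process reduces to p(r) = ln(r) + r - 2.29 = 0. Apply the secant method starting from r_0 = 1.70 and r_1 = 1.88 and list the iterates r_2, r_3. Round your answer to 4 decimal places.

1.7381, 1.7375

p(1.70) = -0.059372, p(1.88) = 0.221272
r_2 = 1.880000 − 0.221272·(1.880000 − 1.700000) / (0.221272 − (-0.059372)) = 1.880000 − (0.039829)/(0.280644) = 1.738080
p(1.738080) = 0.000861
r_3 = 1.738080 − 0.000861·(1.738080 − 1.880000) / (0.000861 − 0.221272) = 1.738080 − (-0.000122)/(-0.220411) = 1.737526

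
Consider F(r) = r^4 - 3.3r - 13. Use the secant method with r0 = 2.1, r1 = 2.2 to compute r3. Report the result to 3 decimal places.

F(2.1) = -0.48190, F(2.2) = 3.16560
r2 = 2.20000 − 3.16560·(2.20000 − 2.10000) / (3.16560 − (-0.48190)) = 2.20000 − (0.31656)/(3.64750) = 2.11321
F(2.11321) = -0.03144
r3 = 2.11321 − (-0.03144)·(2.11321 − 2.20000) / (-0.03144 − 3.16560) = 2.11321 − (0.00273)/(-3.19704) = 2.11407

2.114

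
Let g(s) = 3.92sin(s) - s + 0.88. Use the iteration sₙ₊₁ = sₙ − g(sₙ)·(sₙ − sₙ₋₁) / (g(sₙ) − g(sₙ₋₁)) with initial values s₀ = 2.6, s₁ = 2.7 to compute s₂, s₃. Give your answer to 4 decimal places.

g(2.6) = 0.300765, g(2.7) = -0.144671
s₂ = 2.700000 − (-0.144671)·(2.700000 − 2.600000) / (-0.144671 − 0.300765) = 2.700000 − (-0.014467)/(-0.445436) = 2.667522
g(2.667522) = 0.002006
s₃ = 2.667522 − 0.002006·(2.667522 − 2.700000) / (0.002006 − (-0.144671)) = 2.667522 − (-0.000065)/(0.146677) = 2.667966

2.6675, 2.6680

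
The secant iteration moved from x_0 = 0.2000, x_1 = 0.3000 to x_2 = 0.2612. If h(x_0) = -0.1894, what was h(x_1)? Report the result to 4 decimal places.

The secant line through (0.2000, -0.1894) and (0.3000, h(x_1)) crosses zero at x_2 = 0.2612.
So (0.2000, -0.1894), (0.3000, h(x_1)), (0.2612, 0) are collinear:
h(x_1) = -0.1894 · (0.3000 − 0.2612) / (0.2000 − 0.2612) = -0.1894 · (0.038800)/(-0.061200) = 0.120077

0.1201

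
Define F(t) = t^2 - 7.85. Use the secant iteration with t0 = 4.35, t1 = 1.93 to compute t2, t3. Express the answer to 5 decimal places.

2.58686, 2.84327

F(4.35) = 11.0725000, F(1.93) = -4.1251000
t2 = 1.9300000 − (-4.1251000)·(1.9300000 − 4.3500000) / (-4.1251000 − 11.0725000) = 1.9300000 − (9.9827420)/(-15.1976000) = 2.5868631
F(2.5868631) = -1.1581395
t3 = 2.5868631 − (-1.1581395)·(2.5868631 − 1.9300000) / (-1.1581395 − (-4.1251000)) = 2.5868631 − (-0.7607391)/(2.9669605) = 2.8432666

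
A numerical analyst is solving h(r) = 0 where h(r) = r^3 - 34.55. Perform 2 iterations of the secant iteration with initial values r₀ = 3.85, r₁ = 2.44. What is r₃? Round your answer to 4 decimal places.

3.3046

h(3.85) = 22.516625, h(2.44) = -20.023216
r₂ = 2.440000 − (-20.023216)·(2.440000 − 3.850000) / (-20.023216 − 22.516625) = 2.440000 − (28.232735)/(-42.539841) = 3.103677
h(3.103677) = -4.652852
r₃ = 3.103677 − (-4.652852)·(3.103677 − 2.440000) / (-4.652852 − (-20.023216)) = 3.103677 − (-3.087993)/(15.370364) = 3.304583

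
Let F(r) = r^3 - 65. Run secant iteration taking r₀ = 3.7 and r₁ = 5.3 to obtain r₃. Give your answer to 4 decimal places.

F(3.7) = -14.347000, F(5.3) = 83.877000
r₂ = 5.300000 − 83.877000·(5.300000 − 3.700000) / (83.877000 − (-14.347000)) = 5.300000 − (134.203200)/(98.224000) = 3.933703
F(3.933703) = -4.129824
r₃ = 3.933703 − (-4.129824)·(3.933703 − 5.300000) / (-4.129824 − 83.877000) = 3.933703 − (5.642569)/(-88.006824) = 3.997818

3.9978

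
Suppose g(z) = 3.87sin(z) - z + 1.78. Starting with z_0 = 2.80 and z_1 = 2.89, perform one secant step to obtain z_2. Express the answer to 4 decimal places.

2.8588

g(2.80) = 0.276404, g(2.89) = -0.146576
z_2 = 2.890000 − (-0.146576)·(2.890000 − 2.800000) / (-0.146576 − 0.276404) = 2.890000 − (-0.013192)/(-0.422980) = 2.858812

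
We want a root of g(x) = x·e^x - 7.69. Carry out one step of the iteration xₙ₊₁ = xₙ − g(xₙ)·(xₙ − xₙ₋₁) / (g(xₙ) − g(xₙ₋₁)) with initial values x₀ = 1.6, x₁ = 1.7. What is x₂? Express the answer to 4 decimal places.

g(1.6) = 0.234852, g(1.7) = 1.615711
x₂ = 1.700000 − 1.615711·(1.700000 − 1.600000) / (1.615711 − 0.234852) = 1.700000 − (0.161571)/(1.380859) = 1.582992

1.5830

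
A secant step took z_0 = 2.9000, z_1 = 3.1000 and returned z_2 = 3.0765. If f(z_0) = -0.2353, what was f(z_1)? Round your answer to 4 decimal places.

0.0313

The secant line through (2.9000, -0.2353) and (3.1000, f(z_1)) crosses zero at z_2 = 3.0765.
So (2.9000, -0.2353), (3.1000, f(z_1)), (3.0765, 0) are collinear:
f(z_1) = -0.2353 · (3.1000 − 3.0765) / (2.9000 − 3.0765) = -0.2353 · (0.023500)/(-0.176500) = 0.031329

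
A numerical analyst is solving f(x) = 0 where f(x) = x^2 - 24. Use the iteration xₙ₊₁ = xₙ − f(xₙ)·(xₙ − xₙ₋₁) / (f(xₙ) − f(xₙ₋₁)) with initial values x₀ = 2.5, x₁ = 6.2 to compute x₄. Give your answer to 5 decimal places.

4.90064

f(2.5) = -17.7500000, f(6.2) = 14.4400000
x₂ = 6.2000000 − 14.4400000·(6.2000000 − 2.5000000) / (14.4400000 − (-17.7500000)) = 6.2000000 − (53.4280000)/(32.1900000) = 4.5402299
f(4.5402299) = -3.3863126
x₃ = 4.5402299 − (-3.3863126)·(4.5402299 − 6.2000000) / (-3.3863126 − 14.4400000) = 4.5402299 − (5.6205004)/(-17.8263126) = 4.8555223
f(4.8555223) = -0.4239036
x₄ = 4.8555223 − (-0.4239036)·(4.8555223 − 4.5402299) / (-0.4239036 − (-3.3863126)) = 4.8555223 − (-0.1336536)/(2.9624090) = 4.9006388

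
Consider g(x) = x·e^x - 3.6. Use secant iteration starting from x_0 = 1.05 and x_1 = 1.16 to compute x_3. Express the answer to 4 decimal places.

g(1.05) = -0.599466, g(1.16) = 0.100323
x_2 = 1.160000 − 0.100323·(1.160000 − 1.050000) / (0.100323 − (-0.599466)) = 1.160000 − (0.011035)/(0.699789) = 1.144230
g(1.144230) = -0.007090
x_3 = 1.144230 − (-0.007090)·(1.144230 − 1.160000) / (-0.007090 − 0.100323) = 1.144230 − (0.000112)/(-0.107413) = 1.145271

1.1453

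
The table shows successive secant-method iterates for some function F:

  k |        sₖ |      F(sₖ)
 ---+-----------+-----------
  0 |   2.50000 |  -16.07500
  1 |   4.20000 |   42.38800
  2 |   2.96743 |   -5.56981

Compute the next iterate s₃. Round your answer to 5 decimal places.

3.11058

s₃ = 2.96743 − (-5.56981)·(2.96743 − 4.20000) / (-5.56981 − 42.38800)
   = 2.96743 − (6.8651807)/(-47.9578100) = 3.1105804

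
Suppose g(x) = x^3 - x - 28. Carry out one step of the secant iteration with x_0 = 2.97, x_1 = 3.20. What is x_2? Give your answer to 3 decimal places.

g(2.97) = -4.77193, g(3.20) = 1.56800
x_2 = 3.20000 − 1.56800·(3.20000 − 2.97000) / (1.56800 − (-4.77193)) = 3.20000 − (0.36064)/(6.33993) = 3.14312

3.143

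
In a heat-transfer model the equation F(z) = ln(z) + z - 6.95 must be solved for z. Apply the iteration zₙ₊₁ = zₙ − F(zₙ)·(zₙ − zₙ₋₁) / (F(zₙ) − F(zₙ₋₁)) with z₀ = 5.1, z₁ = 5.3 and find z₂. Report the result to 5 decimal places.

F(5.1) = -0.2207595, F(5.3) = 0.0177068
z₂ = 5.3000000 − 0.0177068·(5.3000000 − 5.1000000) / (0.0177068 − (-0.2207595)) = 5.3000000 − (0.0035414)/(0.2384663) = 5.2851494

5.28515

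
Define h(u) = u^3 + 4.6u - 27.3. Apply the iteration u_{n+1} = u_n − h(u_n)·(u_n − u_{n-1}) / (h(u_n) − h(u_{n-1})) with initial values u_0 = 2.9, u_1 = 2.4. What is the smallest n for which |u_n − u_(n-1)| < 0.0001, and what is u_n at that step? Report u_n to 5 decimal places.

h(2.9) = 10.4290000, h(2.4) = -2.4360000
u_2 = 2.4000000 − (-2.4360000)·(-0.5000000)/(-12.8650000) = 2.4946755;  |Δ| = 0.0946755
h(2.4946755) = -0.2991152
u_3 = 2.4946755 − (-0.2991152)·(0.0946755)/(2.1368848) = 2.5079279;  |Δ| = 0.0132524
h(2.5079279) = 0.0105880
u_4 = 2.5079279 − 0.0105880·(0.0132524)/(0.3097031) = 2.5074748;  |Δ| = 0.0004531
h(2.5074748) = -0.0000436
u_5 = 2.5074748 − (-0.0000436)·(-0.0004531)/(-0.0106315) = 2.5074767;  |Δ| = 0.0000019
|u_5 − u_4| = 0.0000019 < 0.0001

n = 5, u_n = 2.50748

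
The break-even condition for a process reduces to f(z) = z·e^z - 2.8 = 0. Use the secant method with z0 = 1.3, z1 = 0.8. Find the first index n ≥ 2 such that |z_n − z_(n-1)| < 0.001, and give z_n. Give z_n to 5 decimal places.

f(1.3) = 1.9700857, f(0.8) = -1.0195673
z2 = 0.8000000 − (-1.0195673)·(-0.5000000)/(-2.9896529) = 0.9705160;  |Δ| = 0.1705160
f(0.9705160) = -0.2385114
z3 = 0.9705160 − (-0.2385114)·(0.1705160)/(0.7810559) = 1.0225865;  |Δ| = 0.0520705
f(1.0225865) = 0.0431761
z4 = 1.0225865 − 0.0431761·(0.0520705)/(0.2816874) = 1.0146053;  |Δ| = 0.0079812
f(1.0146053) = -0.0014399
z5 = 1.0146053 − (-0.0014399)·(-0.0079812)/(-0.0446159) = 1.0148629;  |Δ| = 0.0002576
|z5 − z4| = 0.0002576 < 0.001

n = 5, z_n = 1.01486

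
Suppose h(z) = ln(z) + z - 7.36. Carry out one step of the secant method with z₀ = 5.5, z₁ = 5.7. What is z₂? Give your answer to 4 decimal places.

5.6317

h(5.5) = -0.155252, h(5.7) = 0.080466
z₂ = 5.700000 − 0.080466·(5.700000 − 5.500000) / (0.080466 − (-0.155252)) = 5.700000 − (0.016093)/(0.235718) = 5.631727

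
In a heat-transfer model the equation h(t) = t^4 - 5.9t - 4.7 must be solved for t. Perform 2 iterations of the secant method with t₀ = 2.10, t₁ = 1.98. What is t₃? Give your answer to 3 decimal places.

h(2.10) = 2.35810, h(1.98) = -1.01246
t₂ = 1.98000 − (-1.01246)·(1.98000 − 2.10000) / (-1.01246 − 2.35810) = 1.98000 − (0.12150)/(-3.37056) = 2.01605
h(2.01605) = -0.07498
t₃ = 2.01605 − (-0.07498)·(2.01605 − 1.98000) / (-0.07498 − (-1.01246)) = 2.01605 − (-0.00270)/(0.93748) = 2.01893

2.019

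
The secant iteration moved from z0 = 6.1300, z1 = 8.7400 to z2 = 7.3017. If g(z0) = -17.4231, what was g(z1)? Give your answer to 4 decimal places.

The secant line through (6.1300, -17.4231) and (8.7400, g(z1)) crosses zero at z2 = 7.3017.
So (6.1300, -17.4231), (8.7400, g(z1)), (7.3017, 0) are collinear:
g(z1) = -17.4231 · (8.7400 − 7.3017) / (6.1300 − 7.3017) = -17.4231 · (1.438300)/(-1.171700) = 21.387424

21.3874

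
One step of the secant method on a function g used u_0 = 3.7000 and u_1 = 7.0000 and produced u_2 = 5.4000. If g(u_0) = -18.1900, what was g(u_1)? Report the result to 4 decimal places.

17.1200

The secant line through (3.7000, -18.1900) and (7.0000, g(u_1)) crosses zero at u_2 = 5.4000.
So (3.7000, -18.1900), (7.0000, g(u_1)), (5.4000, 0) are collinear:
g(u_1) = -18.1900 · (7.0000 − 5.4000) / (3.7000 − 5.4000) = -18.1900 · (1.600000)/(-1.700000) = 17.120000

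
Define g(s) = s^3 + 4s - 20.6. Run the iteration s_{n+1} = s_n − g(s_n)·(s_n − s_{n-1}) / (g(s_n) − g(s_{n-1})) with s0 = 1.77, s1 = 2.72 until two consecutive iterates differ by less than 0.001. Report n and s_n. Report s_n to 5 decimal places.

n = 5, s_n = 2.26087

g(1.77) = -7.9747670, g(2.72) = 10.4036480
s2 = 2.7200000 − 10.4036480·(0.9500000)/(18.3784150) = 2.1822243;  |Δ| = 0.5377757
g(2.1822243) = -1.4791267
s3 = 2.1822243 − (-1.4791267)·(-0.5377757)/(-11.8827747) = 2.2491647;  |Δ| = 0.0669405
g(2.2491647) = -0.2253970
s4 = 2.2491647 − (-0.2253970)·(0.0669405)/(1.2537298) = 2.2611994;  |Δ| = 0.0120346
g(2.2611994) = 0.0063609
s5 = 2.2611994 − 0.0063609·(0.0120346)/(0.2317579) = 2.2608691;  |Δ| = 0.0003303
|s5 − s4| = 0.0003303 < 0.001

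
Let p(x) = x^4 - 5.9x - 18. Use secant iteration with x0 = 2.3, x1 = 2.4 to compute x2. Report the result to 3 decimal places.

2.378

p(2.3) = -3.58590, p(2.4) = 1.01760
x2 = 2.40000 − 1.01760·(2.40000 − 2.30000) / (1.01760 − (-3.58590)) = 2.40000 − (0.10176)/(4.60350) = 2.37790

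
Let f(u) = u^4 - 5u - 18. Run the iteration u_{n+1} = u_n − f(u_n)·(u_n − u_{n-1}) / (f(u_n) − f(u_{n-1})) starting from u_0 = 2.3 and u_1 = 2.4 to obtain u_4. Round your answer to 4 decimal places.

f(2.3) = -1.515900, f(2.4) = 3.177600
u_2 = 2.400000 − 3.177600·(2.400000 − 2.300000) / (3.177600 − (-1.515900)) = 2.400000 − (0.317760)/(4.693500) = 2.332298
f(2.332298) = -0.072096
u_3 = 2.332298 − (-0.072096)·(2.332298 − 2.400000) / (-0.072096 − 3.177600) = 2.332298 − (0.004881)/(-3.249696) = 2.333800
f(2.333800) = -0.003310
u_4 = 2.333800 − (-0.003310)·(2.333800 − 2.332298) / (-0.003310 − (-0.072096)) = 2.333800 − (-0.000005)/(0.068786) = 2.333872

2.3339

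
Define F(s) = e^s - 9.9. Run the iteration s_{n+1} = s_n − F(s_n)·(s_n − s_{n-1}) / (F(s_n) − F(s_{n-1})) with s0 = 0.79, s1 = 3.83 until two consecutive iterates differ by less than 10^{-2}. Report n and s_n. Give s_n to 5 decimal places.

n = 8, s_n = 2.29252

F(0.79) = -7.6966036, F(3.83) = 36.1625382
s2 = 3.8300000 − 36.1625382·(3.0400000)/(43.8591418) = 1.3234732;  |Δ| = 2.5065268
F(1.3234732) = -6.1435545
s3 = 1.3234732 − (-6.1435545)·(-2.5065268)/(-42.3060928) = 1.6874629;  |Δ| = 0.3639898
F(1.6874629) = -4.4942516
s4 = 1.6874629 − (-4.4942516)·(0.3639898)/(1.6493030) = 2.6793131;  |Δ| = 0.9918502
F(2.6793131) = 4.6750789
s5 = 2.6793131 − 4.6750789·(0.9918502)/(9.1693305) = 2.1736079;  |Δ| = 0.5057052
F(2.1736079) = -1.1100595
s6 = 2.1736079 − (-1.1100595)·(-0.5057052)/(-5.7851384) = 2.2706433;  |Δ| = 0.0970353
F(2.2706433) = -0.2143706
s7 = 2.2706433 − (-0.2143706)·(0.0970353)/(0.8956889) = 2.2938673;  |Δ| = 0.0232240
F(2.2938673) = 0.0132013
s8 = 2.2938673 − 0.0132013·(0.0232240)/(0.2275719) = 2.2925201;  |Δ| = 0.0013472
|s8 − s7| = 0.0013472 < 10^{-2}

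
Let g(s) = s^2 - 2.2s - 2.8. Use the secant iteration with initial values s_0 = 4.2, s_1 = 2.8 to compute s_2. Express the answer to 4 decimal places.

g(4.2) = 5.600000, g(2.8) = -1.120000
s_2 = 2.800000 − (-1.120000)·(2.800000 − 4.200000) / (-1.120000 − 5.600000) = 2.800000 − (1.568000)/(-6.720000) = 3.033333

3.0333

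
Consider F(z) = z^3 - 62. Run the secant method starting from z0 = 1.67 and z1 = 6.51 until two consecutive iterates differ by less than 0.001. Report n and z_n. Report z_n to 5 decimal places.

F(1.67) = -57.3425370, F(6.51) = 213.8944510
z2 = 6.5100000 − 213.8944510·(4.8400000)/(271.2369880) = 2.6932302;  |Δ| = 3.8167698
F(2.6932302) = -42.4646845
z3 = 2.6932302 − (-42.4646845)·(-3.8167698)/(-256.3591355) = 3.3254602;  |Δ| = 0.6322300
F(3.3254602) = -25.2247826
z4 = 3.3254602 − (-25.2247826)·(0.6322300)/(17.2399019) = 4.2505155;  |Δ| = 0.9250553
F(4.2505155) = 14.7935620
z5 = 4.2505155 − 14.7935620·(0.9250553)/(40.0183446) = 3.9085507;  |Δ| = 0.3419648
F(3.9085507) = -2.2899735
z6 = 3.9085507 − (-2.2899735)·(-0.3419648)/(-17.0835355) = 3.9543896;  |Δ| = 0.0458389
F(3.9543896) = -0.1644290
z7 = 3.9543896 − (-0.1644290)·(0.0458389)/(2.1255445) = 3.9579357;  |Δ| = 0.0035460
F(3.9579357) = 0.0020701
z8 = 3.9579357 − 0.0020701·(0.0035460)/(0.1664991) = 3.9578916;  |Δ| = 0.0000441
|z8 − z7| = 0.0000441 < 0.001

n = 8, z_n = 3.95789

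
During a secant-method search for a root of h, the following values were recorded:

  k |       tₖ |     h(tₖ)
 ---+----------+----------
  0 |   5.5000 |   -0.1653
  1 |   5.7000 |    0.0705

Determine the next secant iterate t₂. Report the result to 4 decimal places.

5.6402

t₂ = 5.7000 − 0.0705·(5.7000 − 5.5000) / (0.0705 − (-0.1653))
   = 5.7000 − (0.014100)/(0.235800) = 5.640204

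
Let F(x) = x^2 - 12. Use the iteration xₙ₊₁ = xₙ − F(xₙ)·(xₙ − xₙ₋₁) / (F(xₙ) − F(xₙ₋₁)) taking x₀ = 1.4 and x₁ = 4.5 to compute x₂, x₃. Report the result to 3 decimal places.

3.102, 3.415

F(1.4) = -10.04000, F(4.5) = 8.25000
x₂ = 4.50000 − 8.25000·(4.50000 − 1.40000) / (8.25000 − (-10.04000)) = 4.50000 − (25.57500)/(18.29000) = 3.10169
F(3.10169) = -2.37949
x₃ = 3.10169 − (-2.37949)·(3.10169 − 4.50000) / (-2.37949 − 8.25000) = 3.10169 − (3.32725)/(-10.62949) = 3.41472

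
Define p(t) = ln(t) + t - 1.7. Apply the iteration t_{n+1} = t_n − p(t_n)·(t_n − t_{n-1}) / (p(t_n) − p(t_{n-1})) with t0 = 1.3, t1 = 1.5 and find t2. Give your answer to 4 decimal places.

p(1.3) = -0.137636, p(1.5) = 0.205465
t2 = 1.500000 − 0.205465·(1.500000 − 1.300000) / (0.205465 − (-0.137636)) = 1.500000 − (0.041093)/(0.343101) = 1.380230

1.3802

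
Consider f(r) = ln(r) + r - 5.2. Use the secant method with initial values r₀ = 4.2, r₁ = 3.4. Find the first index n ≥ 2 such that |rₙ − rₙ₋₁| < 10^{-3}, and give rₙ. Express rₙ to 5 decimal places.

n = 4, rₙ = 3.85153

f(4.2) = 0.4350845, f(3.4) = -0.5762246
r₂ = 3.4000000 − (-0.5762246)·(-0.8000000)/(-1.0113091) = 3.8558247;  |Δ| = 0.4558247
f(3.8558247) = 0.0054096
r₃ = 3.8558247 − 0.0054096·(0.4558247)/(0.5816342) = 3.8515852;  |Δ| = 0.0042395
f(3.8515852) = 0.0000700
r₄ = 3.8515852 − 0.0000700·(-0.0042395)/(-0.0053396) = 3.8515296;  |Δ| = 0.0000556
|r₄ − r₃| = 0.0000556 < 10^{-3}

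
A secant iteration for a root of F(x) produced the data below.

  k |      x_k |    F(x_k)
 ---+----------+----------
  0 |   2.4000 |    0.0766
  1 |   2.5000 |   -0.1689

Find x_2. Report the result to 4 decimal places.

2.4312

x_2 = 2.5000 − (-0.1689)·(2.5000 − 2.4000) / (-0.1689 − 0.0766)
   = 2.5000 − (-0.016890)/(-0.245500) = 2.431202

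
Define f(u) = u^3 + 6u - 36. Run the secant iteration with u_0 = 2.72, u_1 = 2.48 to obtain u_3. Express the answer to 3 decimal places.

f(2.72) = 0.44365, f(2.48) = -5.86701
u_2 = 2.48000 − (-5.86701)·(2.48000 − 2.72000) / (-5.86701 − 0.44365) = 2.48000 − (1.40808)/(-6.31066) = 2.70313
f(2.70313) = -0.02975
u_3 = 2.70313 − (-0.02975)·(2.70313 − 2.48000) / (-0.02975 − (-5.86701)) = 2.70313 − (-0.00664)/(5.83726) = 2.70426

2.704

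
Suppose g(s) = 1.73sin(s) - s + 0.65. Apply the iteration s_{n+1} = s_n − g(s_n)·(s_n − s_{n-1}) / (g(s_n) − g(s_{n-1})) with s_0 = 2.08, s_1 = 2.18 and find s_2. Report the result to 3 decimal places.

g(2.08) = 0.08052, g(2.18) = -0.11122
s_2 = 2.18000 − (-0.11122)·(2.18000 − 2.08000) / (-0.11122 − 0.08052) = 2.18000 − (-0.01112)/(-0.19174) = 2.12199

2.122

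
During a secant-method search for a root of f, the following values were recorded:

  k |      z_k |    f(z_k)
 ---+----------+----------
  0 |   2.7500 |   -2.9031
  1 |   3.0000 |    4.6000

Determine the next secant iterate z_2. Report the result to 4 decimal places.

z_2 = 3.0000 − 4.6000·(3.0000 − 2.7500) / (4.6000 − (-2.9031))
   = 3.0000 − (1.150000)/(7.503100) = 2.846730

2.8467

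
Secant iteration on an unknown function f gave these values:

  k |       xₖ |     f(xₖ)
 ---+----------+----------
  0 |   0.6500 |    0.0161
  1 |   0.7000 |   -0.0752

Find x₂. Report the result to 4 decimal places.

0.6588

x₂ = 0.7000 − (-0.0752)·(0.7000 − 0.6500) / (-0.0752 − 0.0161)
   = 0.7000 − (-0.003760)/(-0.091300) = 0.658817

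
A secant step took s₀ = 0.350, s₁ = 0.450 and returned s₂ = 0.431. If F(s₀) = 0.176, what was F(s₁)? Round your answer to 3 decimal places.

-0.041

The secant line through (0.350, 0.176) and (0.450, F(s₁)) crosses zero at s₂ = 0.431.
So (0.350, 0.176), (0.450, F(s₁)), (0.431, 0) are collinear:
F(s₁) = 0.176 · (0.450 − 0.431) / (0.350 − 0.431) = 0.176 · (0.01900)/(-0.08100) = -0.04128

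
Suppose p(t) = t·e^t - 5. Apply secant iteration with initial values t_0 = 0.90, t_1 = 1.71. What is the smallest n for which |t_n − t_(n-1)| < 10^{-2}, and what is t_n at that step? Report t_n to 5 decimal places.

p(0.90) = -2.7863572, p(1.71) = 4.4545241
t_2 = 1.7100000 − 4.4545241·(0.8100000)/(7.2408813) = 1.2116954;  |Δ| = 0.4983046
p(1.2116954) = -0.9297032
t_3 = 1.2116954 − (-0.9297032)·(-0.4983046)/(-5.3842273) = 1.2977385;  |Δ| = 0.0860431
p(1.2977385) = -0.2489695
t_4 = 1.2977385 − (-0.2489695)·(0.0860431)/(0.6807337) = 1.3292076;  |Δ| = 0.0314691
p(1.3292076) = 0.0218105
t_5 = 1.3292076 − 0.0218105·(0.0314691)/(0.2707800) = 1.3266728;  |Δ| = 0.0025347
|t_5 − t_4| = 0.0025347 < 10^{-2}

n = 5, t_n = 1.32667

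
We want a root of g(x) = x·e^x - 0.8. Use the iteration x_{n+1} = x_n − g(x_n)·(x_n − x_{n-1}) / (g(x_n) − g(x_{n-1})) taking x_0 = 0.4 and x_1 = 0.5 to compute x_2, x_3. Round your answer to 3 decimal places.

0.489, 0.490

g(0.4) = -0.20327, g(0.5) = 0.02436
x_2 = 0.50000 − 0.02436·(0.50000 − 0.40000) / (0.02436 − (-0.20327)) = 0.50000 − (0.00244)/(0.22763) = 0.48930
g(0.48930) = -0.00187
x_3 = 0.48930 − (-0.00187)·(0.48930 − 0.50000) / (-0.00187 − 0.02436) = 0.48930 − (0.00002)/(-0.02623) = 0.49006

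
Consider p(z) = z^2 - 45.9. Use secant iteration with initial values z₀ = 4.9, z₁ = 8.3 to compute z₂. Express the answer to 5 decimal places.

p(4.9) = -21.8900000, p(8.3) = 22.9900000
z₂ = 8.3000000 − 22.9900000·(8.3000000 − 4.9000000) / (22.9900000 − (-21.8900000)) = 8.3000000 − (78.1660000)/(44.8800000) = 6.5583333

6.55833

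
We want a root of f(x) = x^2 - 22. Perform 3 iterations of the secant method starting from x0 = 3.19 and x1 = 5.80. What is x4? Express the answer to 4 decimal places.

4.6908

f(3.19) = -11.823900, f(5.80) = 11.640000
x2 = 5.800000 − 11.640000·(5.800000 − 3.190000) / (11.640000 − (-11.823900)) = 5.800000 − (30.380400)/(23.463900) = 4.505228
f(4.505228) = -1.702920
x3 = 4.505228 − (-1.702920)·(4.505228 − 5.800000) / (-1.702920 − 11.640000) = 4.505228 − (2.204894)/(-13.342920) = 4.670476
f(4.670476) = -0.186652
x4 = 4.670476 − (-0.186652)·(4.670476 − 4.505228) / (-0.186652 − (-1.702920)) = 4.670476 − (-0.030844)/(1.516269) = 4.690818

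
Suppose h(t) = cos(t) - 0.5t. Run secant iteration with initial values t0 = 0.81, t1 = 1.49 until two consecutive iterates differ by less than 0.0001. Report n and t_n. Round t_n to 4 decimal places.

n = 5, t_n = 1.0299

h(0.81) = 0.284498, h(1.49) = -0.664292
t2 = 1.490000 − (-0.664292)·(0.680000)/(-0.948790) = 1.013901;  |Δ| = 0.476099
h(1.013901) = 0.021603
t3 = 1.013901 − 0.021603·(-0.476099)/(0.685895) = 1.028896;  |Δ| = 0.014995
h(1.028896) = 0.001317
t4 = 1.028896 − 0.001317·(0.014995)/(-0.020286) = 1.029870;  |Δ| = 0.000973
h(1.029870) = -0.000004
t5 = 1.029870 − (-0.000004)·(0.000973)/(-0.001321) = 1.029867;  |Δ| = 0.000003
|t5 − t4| = 0.000003 < 0.0001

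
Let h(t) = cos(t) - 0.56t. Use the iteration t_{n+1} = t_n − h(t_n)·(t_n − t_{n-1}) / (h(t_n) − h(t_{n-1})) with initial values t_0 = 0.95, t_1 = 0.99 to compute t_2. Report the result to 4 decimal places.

h(0.95) = 0.049683, h(0.99) = -0.005710
t_2 = 0.990000 − (-0.005710)·(0.990000 − 0.950000) / (-0.005710 − 0.049683) = 0.990000 − (-0.000228)/(-0.055393) = 0.985877

0.9859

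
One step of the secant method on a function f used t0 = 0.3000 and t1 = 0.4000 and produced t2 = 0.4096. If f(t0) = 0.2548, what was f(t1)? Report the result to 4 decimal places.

0.0223

The secant line through (0.3000, 0.2548) and (0.4000, f(t1)) crosses zero at t2 = 0.4096.
So (0.3000, 0.2548), (0.4000, f(t1)), (0.4096, 0) are collinear:
f(t1) = 0.2548 · (0.4000 − 0.4096) / (0.3000 − 0.4096) = 0.2548 · (-0.009600)/(-0.109600) = 0.022318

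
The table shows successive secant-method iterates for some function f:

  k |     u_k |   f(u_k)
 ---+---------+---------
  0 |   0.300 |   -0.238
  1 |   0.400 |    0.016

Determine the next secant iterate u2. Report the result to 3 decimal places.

0.394

u2 = 0.400 − 0.016·(0.400 − 0.300) / (0.016 − (-0.238))
   = 0.400 − (0.00160)/(0.25400) = 0.39370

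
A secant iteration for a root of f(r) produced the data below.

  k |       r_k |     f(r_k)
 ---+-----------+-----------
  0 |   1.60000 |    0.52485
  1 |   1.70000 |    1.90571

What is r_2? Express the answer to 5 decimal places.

1.56199

r_2 = 1.70000 − 1.90571·(1.70000 − 1.60000) / (1.90571 − 0.52485)
   = 1.70000 − (0.1905710)/(1.3808600) = 1.5619911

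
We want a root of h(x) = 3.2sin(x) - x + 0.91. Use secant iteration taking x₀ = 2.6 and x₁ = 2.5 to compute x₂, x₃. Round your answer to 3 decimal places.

2.589, 2.589

h(2.6) = -0.04040, h(2.5) = 0.32511
x₂ = 2.50000 − 0.32511·(2.50000 − 2.60000) / (0.32511 − (-0.04040)) = 2.50000 − (-0.03251)/(0.36551) = 2.58895
h(2.58895) = 0.00086
x₃ = 2.58895 − 0.00086·(2.58895 − 2.50000) / (0.00086 − 0.32511) = 2.58895 − (0.00008)/(-0.32425) = 2.58918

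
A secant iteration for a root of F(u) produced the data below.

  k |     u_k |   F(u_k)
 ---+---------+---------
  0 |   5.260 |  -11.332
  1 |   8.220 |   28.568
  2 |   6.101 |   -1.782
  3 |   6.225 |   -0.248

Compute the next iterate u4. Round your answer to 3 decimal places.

6.245

u4 = 6.225 − (-0.248)·(6.225 − 6.101) / (-0.248 − (-1.782))
   = 6.225 − (-0.03075)/(1.53400) = 6.24505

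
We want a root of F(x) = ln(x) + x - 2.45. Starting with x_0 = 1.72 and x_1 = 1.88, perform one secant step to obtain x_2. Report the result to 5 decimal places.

1.84062

F(1.72) = -0.1876757, F(1.88) = 0.0612718
x_2 = 1.8800000 − 0.0612718·(1.8800000 − 1.7200000) / (0.0612718 − (-0.1876757)) = 1.8800000 − (0.0098035)/(0.2489475) = 1.8406203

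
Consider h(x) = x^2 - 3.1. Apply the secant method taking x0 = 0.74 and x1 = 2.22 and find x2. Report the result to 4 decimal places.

h(0.74) = -2.552400, h(2.22) = 1.828400
x2 = 2.220000 − 1.828400·(2.220000 − 0.740000) / (1.828400 − (-2.552400)) = 2.220000 − (2.706032)/(4.380800) = 1.602297

1.6023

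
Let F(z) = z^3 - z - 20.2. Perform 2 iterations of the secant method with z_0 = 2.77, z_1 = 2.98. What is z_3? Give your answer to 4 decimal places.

F(2.77) = -1.716067, F(2.98) = 3.283592
z_2 = 2.980000 − 3.283592·(2.980000 − 2.770000) / (3.283592 − (-1.716067)) = 2.980000 − (0.689554)/(4.999659) = 2.842080
F(2.842080) = -0.085416
z_3 = 2.842080 − (-0.085416)·(2.842080 − 2.980000) / (-0.085416 − 3.283592) = 2.842080 − (0.011781)/(-3.369008) = 2.845576

2.8456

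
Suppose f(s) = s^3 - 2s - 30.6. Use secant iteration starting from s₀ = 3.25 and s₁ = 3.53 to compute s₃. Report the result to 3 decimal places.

3.340

f(3.25) = -2.77188, f(3.53) = 6.32698
s₂ = 3.53000 − 6.32698·(3.53000 − 3.25000) / (6.32698 − (-2.77188)) = 3.53000 − (1.77155)/(9.09885) = 3.33530
f(3.33530) = -0.16799
s₃ = 3.33530 − (-0.16799)·(3.33530 − 3.53000) / (-0.16799 − 6.32698) = 3.33530 − (0.03271)/(-6.49497) = 3.34034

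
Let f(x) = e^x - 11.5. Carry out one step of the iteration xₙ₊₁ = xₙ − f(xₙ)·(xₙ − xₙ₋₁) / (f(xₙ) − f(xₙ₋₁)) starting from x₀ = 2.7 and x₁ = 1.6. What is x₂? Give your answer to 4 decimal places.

2.3255

f(2.7) = 3.379732, f(1.6) = -6.546968
x₂ = 1.600000 − (-6.546968)·(1.600000 − 2.700000) / (-6.546968 − 3.379732) = 1.600000 − (7.201664)/(-9.926699) = 2.325484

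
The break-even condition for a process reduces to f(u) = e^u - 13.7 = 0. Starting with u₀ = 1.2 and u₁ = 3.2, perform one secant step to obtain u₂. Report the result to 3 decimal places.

2.179

f(1.2) = -10.37988, f(3.2) = 10.83253
u₂ = 3.20000 − 10.83253·(3.20000 − 1.20000) / (10.83253 − (-10.37988)) = 3.20000 − (21.66506)/(21.21241) = 2.17866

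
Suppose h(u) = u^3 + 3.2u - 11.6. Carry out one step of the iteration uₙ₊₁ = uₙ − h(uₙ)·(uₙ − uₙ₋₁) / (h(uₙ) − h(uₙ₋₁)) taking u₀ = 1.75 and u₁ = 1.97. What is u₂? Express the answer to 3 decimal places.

1.797

h(1.75) = -0.64062, h(1.97) = 2.34937
u₂ = 1.97000 − 2.34937·(1.97000 − 1.75000) / (2.34937 − (-0.64062)) = 1.97000 − (0.51686)/(2.99000) = 1.79714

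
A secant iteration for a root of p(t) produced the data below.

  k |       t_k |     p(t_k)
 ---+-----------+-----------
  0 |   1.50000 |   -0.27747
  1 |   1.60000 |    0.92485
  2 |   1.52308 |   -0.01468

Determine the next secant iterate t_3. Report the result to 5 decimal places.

1.52428

t_3 = 1.52308 − (-0.01468)·(1.52308 − 1.60000) / (-0.01468 − 0.92485)
   = 1.52308 − (0.0011292)/(-0.9395300) = 1.5242819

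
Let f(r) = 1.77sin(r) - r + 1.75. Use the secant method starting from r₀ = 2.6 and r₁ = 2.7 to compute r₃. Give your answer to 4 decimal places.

f(2.6) = 0.062437, f(2.7) = -0.193538
r₂ = 2.700000 − (-0.193538)·(2.700000 − 2.600000) / (-0.193538 − 0.062437) = 2.700000 − (-0.019354)/(-0.255975) = 2.624392
f(2.624392) = 0.000782
r₃ = 2.624392 − 0.000782·(2.624392 − 2.700000) / (0.000782 − (-0.193538)) = 2.624392 − (-0.000059)/(0.194320) = 2.624696

2.6247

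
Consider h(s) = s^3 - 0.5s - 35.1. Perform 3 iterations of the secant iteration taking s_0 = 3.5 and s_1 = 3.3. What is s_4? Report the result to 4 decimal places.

3.3251

h(3.5) = 6.025000, h(3.3) = -0.813000
s_2 = 3.300000 − (-0.813000)·(3.300000 − 3.500000) / (-0.813000 − 6.025000) = 3.300000 − (0.162600)/(-6.838000) = 3.323779
h(3.323779) = -0.042422
s_3 = 3.323779 − (-0.042422)·(3.323779 − 3.300000) / (-0.042422 − (-0.813000)) = 3.323779 − (-0.001009)/(0.770578) = 3.325088
h(3.325088) = 0.000327
s_4 = 3.325088 − 0.000327·(3.325088 − 3.323779) / (0.000327 − (-0.042422)) = 3.325088 − (0.000000)/(0.042749) = 3.325078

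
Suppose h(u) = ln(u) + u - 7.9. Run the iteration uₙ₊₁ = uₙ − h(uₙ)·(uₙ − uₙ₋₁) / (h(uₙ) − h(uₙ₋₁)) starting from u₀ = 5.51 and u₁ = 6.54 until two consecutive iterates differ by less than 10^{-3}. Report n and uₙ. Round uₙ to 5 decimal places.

h(5.51) = -0.6834354, h(6.54) = 0.5179372
u₂ = 6.5400000 − 0.5179372·(1.0300000)/(1.2013725) = 6.0959452;  |Δ| = 0.4440548
h(6.0959452) = 0.0035690
u₃ = 6.0959452 − 0.0035690·(-0.4440548)/(-0.5143682) = 6.0928641;  |Δ| = 0.0030811
h(6.0928641) = -0.0000177
u₄ = 6.0928641 − (-0.0000177)·(-0.0030811)/(-0.0035867) = 6.0928792;  |Δ| = 0.0000152
|u₄ − u₃| = 0.0000152 < 10^{-3}

n = 4, uₙ = 6.09288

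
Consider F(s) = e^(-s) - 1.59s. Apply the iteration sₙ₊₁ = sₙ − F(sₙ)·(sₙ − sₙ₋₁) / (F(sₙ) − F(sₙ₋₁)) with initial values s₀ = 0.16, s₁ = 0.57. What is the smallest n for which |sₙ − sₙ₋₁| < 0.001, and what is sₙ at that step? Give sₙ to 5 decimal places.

F(0.16) = 0.5977438, F(0.57) = -0.3407746
s₂ = 0.5700000 − (-0.3407746)·(0.4100000)/(-0.9385184) = 0.4211296;  |Δ| = 0.1488704
F(0.4211296) = -0.0132911
s₃ = 0.4211296 − (-0.0132911)·(-0.1488704)/(0.3274835) = 0.4150876;  |Δ| = 0.0060420
F(0.4150876) = 0.0002931
s₄ = 0.4150876 − 0.0002931·(-0.0060420)/(0.0135842) = 0.4152180;  |Δ| = 0.0001303
|s₄ − s₃| = 0.0001303 < 0.001

n = 4, sₙ = 0.41522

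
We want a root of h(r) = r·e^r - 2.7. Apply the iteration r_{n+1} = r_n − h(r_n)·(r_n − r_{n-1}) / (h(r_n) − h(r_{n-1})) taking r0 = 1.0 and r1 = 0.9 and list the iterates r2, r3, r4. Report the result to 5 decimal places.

0.99638, 0.99665, 0.99663

h(1.0) = 0.0182818, h(0.9) = -0.4863572
r2 = 0.9000000 − (-0.4863572)·(0.9000000 − 1.0000000) / (-0.4863572 − 0.0182818) = 0.9000000 − (0.0486357)/(-0.5046390) = 0.9963772
h(0.9963772) = -0.0013601
r3 = 0.9963772 − (-0.0013601)·(0.9963772 − 0.9000000) / (-0.0013601 − (-0.4863572)) = 0.9963772 − (-0.0001311)/(0.4849971) = 0.9966475
h(0.9966475) = 0.0001016
r4 = 0.9966475 − 0.0001016·(0.9966475 − 0.9963772) / (0.0001016 − (-0.0013601)) = 0.9966475 − (0.0000000)/(0.0014617) = 0.9966287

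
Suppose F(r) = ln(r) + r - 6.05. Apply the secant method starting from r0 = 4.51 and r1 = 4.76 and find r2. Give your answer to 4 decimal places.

4.5377

F(4.51) = -0.033703, F(4.76) = 0.270248
r2 = 4.760000 − 0.270248·(4.760000 − 4.510000) / (0.270248 − (-0.033703)) = 4.760000 − (0.067562)/(0.303951) = 4.537721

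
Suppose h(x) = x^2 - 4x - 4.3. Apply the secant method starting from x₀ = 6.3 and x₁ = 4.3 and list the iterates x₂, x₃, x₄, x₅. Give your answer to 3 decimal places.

4.756, 4.895, 4.881, 4.881

h(6.3) = 10.19000, h(4.3) = -3.01000
x₂ = 4.30000 − (-3.01000)·(4.30000 − 6.30000) / (-3.01000 − 10.19000) = 4.30000 − (6.02000)/(-13.20000) = 4.75606
h(4.75606) = -0.70413
x₃ = 4.75606 − (-0.70413)·(4.75606 − 4.30000) / (-0.70413 − (-3.01000)) = 4.75606 − (-0.32113)/(2.30587) = 4.89533
h(4.89533) = 0.08291
x₄ = 4.89533 − 0.08291·(4.89533 − 4.75606) / (0.08291 − (-0.70413)) = 4.89533 − (0.01155)/(0.78704) = 4.88065
h(4.88065) = -0.00183
x₅ = 4.88065 − (-0.00183)·(4.88065 − 4.89533) / (-0.00183 − 0.08291) = 4.88065 − (0.00003)/(-0.08474) = 4.88097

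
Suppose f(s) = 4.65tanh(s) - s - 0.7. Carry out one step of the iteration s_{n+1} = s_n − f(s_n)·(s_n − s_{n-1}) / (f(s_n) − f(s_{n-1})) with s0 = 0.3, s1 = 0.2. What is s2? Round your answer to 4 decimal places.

0.1947

f(0.3) = 0.354604, f(0.2) = 0.017795
s2 = 0.200000 − 0.017795·(0.200000 − 0.300000) / (0.017795 − 0.354604) = 0.200000 − (-0.001780)/(-0.336808) = 0.194717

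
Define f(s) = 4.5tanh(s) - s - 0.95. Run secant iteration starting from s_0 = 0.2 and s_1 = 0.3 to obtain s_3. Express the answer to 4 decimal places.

f(0.2) = -0.261811, f(0.3) = 0.060907
s_2 = 0.300000 − 0.060907·(0.300000 − 0.200000) / (0.060907 − (-0.261811)) = 0.300000 − (0.006091)/(0.322718) = 0.281127
f(0.281127) = 0.001638
s_3 = 0.281127 − 0.001638·(0.281127 − 0.300000) / (0.001638 − 0.060907) = 0.281127 − (-0.000031)/(-0.059269) = 0.280605

0.2806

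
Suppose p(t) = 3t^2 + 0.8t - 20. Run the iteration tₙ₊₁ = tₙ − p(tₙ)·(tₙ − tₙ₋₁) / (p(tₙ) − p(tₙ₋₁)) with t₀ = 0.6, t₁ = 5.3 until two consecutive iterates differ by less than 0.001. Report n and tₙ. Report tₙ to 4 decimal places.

p(0.6) = -18.440000, p(5.3) = 68.510000
t₂ = 5.300000 − 68.510000·(4.700000)/(86.950000) = 1.596757;  |Δ| = 3.703243
p(1.596757) = -11.073698
t₃ = 1.596757 − (-11.073698)·(-3.703243)/(-79.583698) = 2.112046;  |Δ| = 0.515289
p(2.112046) = -4.928153
t₄ = 2.112046 − (-4.928153)·(0.515289)/(6.145546) = 2.525259;  |Δ| = 0.413214
p(2.525259) = 1.151009
t₅ = 2.525259 − 1.151009·(0.413214)/(6.079162) = 2.447023;  |Δ| = 0.078237
p(2.447023) = -0.078622
t₆ = 2.447023 − (-0.078622)·(-0.078237)/(-1.229632) = 2.452025;  |Δ| = 0.005002
p(2.452025) = -0.001099
t₇ = 2.452025 − (-0.001099)·(0.005002)/(0.077523) = 2.452096;  |Δ| = 0.000071
|t₇ − t₆| = 0.000071 < 0.001

n = 7, tₙ = 2.4521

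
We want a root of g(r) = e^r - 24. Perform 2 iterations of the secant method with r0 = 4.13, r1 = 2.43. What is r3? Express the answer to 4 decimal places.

3.3241

g(4.13) = 38.177923, g(2.43) = -12.641118
r2 = 2.430000 − (-12.641118)·(2.430000 − 4.130000) / (-12.641118 − 38.177923) = 2.430000 − (21.489900)/(-50.819041) = 2.852871
g(2.852871) = -6.662513
r3 = 2.852871 − (-6.662513)·(2.852871 − 2.430000) / (-6.662513 − (-12.641118)) = 2.852871 − (-2.817384)/(5.978605) = 3.324115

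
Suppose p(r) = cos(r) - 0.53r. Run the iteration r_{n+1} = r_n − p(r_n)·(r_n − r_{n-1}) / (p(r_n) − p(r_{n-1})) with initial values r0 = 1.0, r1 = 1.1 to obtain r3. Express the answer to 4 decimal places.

p(1.0) = 0.010302, p(1.1) = -0.129404
r2 = 1.100000 − (-0.129404)·(1.100000 − 1.000000) / (-0.129404 − 0.010302) = 1.100000 − (-0.012940)/(-0.139706) = 1.007374
p(1.007374) = 0.000174
r3 = 1.007374 − 0.000174·(1.007374 − 1.100000) / (0.000174 − (-0.129404)) = 1.007374 − (-0.000016)/(0.129578) = 1.007499

1.0075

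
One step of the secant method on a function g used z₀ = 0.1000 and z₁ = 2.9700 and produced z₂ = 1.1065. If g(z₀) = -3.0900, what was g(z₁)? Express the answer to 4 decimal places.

The secant line through (0.1000, -3.0900) and (2.9700, g(z₁)) crosses zero at z₂ = 1.1065.
So (0.1000, -3.0900), (2.9700, g(z₁)), (1.1065, 0) are collinear:
g(z₁) = -3.0900 · (2.9700 − 1.1065) / (0.1000 − 1.1065) = -3.0900 · (1.863500)/(-1.006500) = 5.721028

5.7210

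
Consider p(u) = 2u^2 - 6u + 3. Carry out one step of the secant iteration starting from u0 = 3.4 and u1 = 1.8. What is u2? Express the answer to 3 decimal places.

p(3.4) = 5.72000, p(1.8) = -1.32000
u2 = 1.80000 − (-1.32000)·(1.80000 − 3.40000) / (-1.32000 − 5.72000) = 1.80000 − (2.11200)/(-7.04000) = 2.10000

2.100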